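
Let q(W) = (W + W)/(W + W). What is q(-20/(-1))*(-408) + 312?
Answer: -96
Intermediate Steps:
q(W) = 1 (q(W) = (2*W)/((2*W)) = (2*W)*(1/(2*W)) = 1)
q(-20/(-1))*(-408) + 312 = 1*(-408) + 312 = -408 + 312 = -96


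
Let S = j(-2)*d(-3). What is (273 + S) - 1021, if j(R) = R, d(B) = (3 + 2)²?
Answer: -798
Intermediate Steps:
d(B) = 25 (d(B) = 5² = 25)
S = -50 (S = -2*25 = -50)
(273 + S) - 1021 = (273 - 50) - 1021 = 223 - 1021 = -798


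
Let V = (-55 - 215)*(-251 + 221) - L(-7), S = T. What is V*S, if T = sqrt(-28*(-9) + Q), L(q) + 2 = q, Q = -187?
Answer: 8109*sqrt(65) ≈ 65377.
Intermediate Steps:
L(q) = -2 + q
T = sqrt(65) (T = sqrt(-28*(-9) - 187) = sqrt(252 - 187) = sqrt(65) ≈ 8.0623)
S = sqrt(65) ≈ 8.0623
V = 8109 (V = (-55 - 215)*(-251 + 221) - (-2 - 7) = -270*(-30) - 1*(-9) = 8100 + 9 = 8109)
V*S = 8109*sqrt(65)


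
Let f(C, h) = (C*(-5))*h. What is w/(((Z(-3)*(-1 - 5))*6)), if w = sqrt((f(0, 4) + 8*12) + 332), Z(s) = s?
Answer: sqrt(107)/54 ≈ 0.19156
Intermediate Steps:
f(C, h) = -5*C*h (f(C, h) = (-5*C)*h = -5*C*h)
w = 2*sqrt(107) (w = sqrt((-5*0*4 + 8*12) + 332) = sqrt((0 + 96) + 332) = sqrt(96 + 332) = sqrt(428) = 2*sqrt(107) ≈ 20.688)
w/(((Z(-3)*(-1 - 5))*6)) = (2*sqrt(107))/((-3*(-1 - 5)*6)) = (2*sqrt(107))/((-3*(-6)*6)) = (2*sqrt(107))/((18*6)) = (2*sqrt(107))/108 = (2*sqrt(107))*(1/108) = sqrt(107)/54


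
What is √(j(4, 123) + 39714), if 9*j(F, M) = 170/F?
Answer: √1429874/6 ≈ 199.30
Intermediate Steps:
j(F, M) = 170/(9*F) (j(F, M) = (170/F)/9 = 170/(9*F))
√(j(4, 123) + 39714) = √((170/9)/4 + 39714) = √((170/9)*(¼) + 39714) = √(85/18 + 39714) = √(714937/18) = √1429874/6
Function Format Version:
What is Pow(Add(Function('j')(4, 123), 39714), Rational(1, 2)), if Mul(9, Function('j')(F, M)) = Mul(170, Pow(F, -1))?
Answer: Mul(Rational(1, 6), Pow(1429874, Rational(1, 2))) ≈ 199.30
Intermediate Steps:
Function('j')(F, M) = Mul(Rational(170, 9), Pow(F, -1)) (Function('j')(F, M) = Mul(Rational(1, 9), Mul(170, Pow(F, -1))) = Mul(Rational(170, 9), Pow(F, -1)))
Pow(Add(Function('j')(4, 123), 39714), Rational(1, 2)) = Pow(Add(Mul(Rational(170, 9), Pow(4, -1)), 39714), Rational(1, 2)) = Pow(Add(Mul(Rational(170, 9), Rational(1, 4)), 39714), Rational(1, 2)) = Pow(Add(Rational(85, 18), 39714), Rational(1, 2)) = Pow(Rational(714937, 18), Rational(1, 2)) = Mul(Rational(1, 6), Pow(1429874, Rational(1, 2)))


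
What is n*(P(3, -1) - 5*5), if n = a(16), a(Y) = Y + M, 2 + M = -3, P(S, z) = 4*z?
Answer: -319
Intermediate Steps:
M = -5 (M = -2 - 3 = -5)
a(Y) = -5 + Y (a(Y) = Y - 5 = -5 + Y)
n = 11 (n = -5 + 16 = 11)
n*(P(3, -1) - 5*5) = 11*(4*(-1) - 5*5) = 11*(-4 - 25) = 11*(-29) = -319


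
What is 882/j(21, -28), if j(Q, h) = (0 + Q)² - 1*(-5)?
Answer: 441/223 ≈ 1.9776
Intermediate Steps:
j(Q, h) = 5 + Q² (j(Q, h) = Q² + 5 = 5 + Q²)
882/j(21, -28) = 882/(5 + 21²) = 882/(5 + 441) = 882/446 = 882*(1/446) = 441/223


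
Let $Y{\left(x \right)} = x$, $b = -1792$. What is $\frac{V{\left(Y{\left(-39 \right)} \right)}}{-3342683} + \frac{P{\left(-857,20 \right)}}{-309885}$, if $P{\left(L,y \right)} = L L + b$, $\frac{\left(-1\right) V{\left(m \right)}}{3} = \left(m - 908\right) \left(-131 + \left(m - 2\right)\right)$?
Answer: $- \frac{765871391237}{345282440485} \approx -2.2181$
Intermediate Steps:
$V{\left(m \right)} = - 3 \left(-908 + m\right) \left(-133 + m\right)$ ($V{\left(m \right)} = - 3 \left(m - 908\right) \left(-131 + \left(m - 2\right)\right) = - 3 \left(-908 + m\right) \left(-131 + \left(m - 2\right)\right) = - 3 \left(-908 + m\right) \left(-131 + \left(-2 + m\right)\right) = - 3 \left(-908 + m\right) \left(-133 + m\right)$)
$P{\left(L,y \right)} = -1792 + L^{2}$ ($P{\left(L,y \right)} = L L - 1792 = L^{2} - 1792 = -1792 + L^{2}$)
$\frac{V{\left(Y{\left(-39 \right)} \right)}}{-3342683} + \frac{P{\left(-857,20 \right)}}{-309885} = \frac{-362292 - 3 \left(-39\right)^{2} + 3123 \left(-39\right)}{-3342683} + \frac{-1792 + \left(-857\right)^{2}}{-309885} = \left(-362292 - 4563 - 121797\right) \left(- \frac{1}{3342683}\right) + \left(-1792 + 734449\right) \left(- \frac{1}{309885}\right) = \left(-362292 - 4563 - 121797\right) \left(- \frac{1}{3342683}\right) + 732657 \left(- \frac{1}{309885}\right) = \left(-488652\right) \left(- \frac{1}{3342683}\right) - \frac{244219}{103295} = \frac{488652}{3342683} - \frac{244219}{103295} = - \frac{765871391237}{345282440485}$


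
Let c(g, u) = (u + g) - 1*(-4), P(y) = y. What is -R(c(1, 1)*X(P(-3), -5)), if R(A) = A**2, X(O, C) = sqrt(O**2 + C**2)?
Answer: -1224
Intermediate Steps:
c(g, u) = 4 + g + u (c(g, u) = (g + u) + 4 = 4 + g + u)
X(O, C) = sqrt(C**2 + O**2)
-R(c(1, 1)*X(P(-3), -5)) = -((4 + 1 + 1)*sqrt((-5)**2 + (-3)**2))**2 = -(6*sqrt(25 + 9))**2 = -(6*sqrt(34))**2 = -1*1224 = -1224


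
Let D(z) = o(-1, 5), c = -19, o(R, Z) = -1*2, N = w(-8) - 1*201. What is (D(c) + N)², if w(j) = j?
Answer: 44521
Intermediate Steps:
N = -209 (N = -8 - 1*201 = -8 - 201 = -209)
o(R, Z) = -2
D(z) = -2
(D(c) + N)² = (-2 - 209)² = (-211)² = 44521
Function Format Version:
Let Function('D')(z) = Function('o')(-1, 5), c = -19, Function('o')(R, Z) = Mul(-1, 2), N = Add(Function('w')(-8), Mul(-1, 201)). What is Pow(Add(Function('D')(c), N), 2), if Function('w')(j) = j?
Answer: 44521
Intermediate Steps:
N = -209 (N = Add(-8, Mul(-1, 201)) = Add(-8, -201) = -209)
Function('o')(R, Z) = -2
Function('D')(z) = -2
Pow(Add(Function('D')(c), N), 2) = Pow(Add(-2, -209), 2) = Pow(-211, 2) = 44521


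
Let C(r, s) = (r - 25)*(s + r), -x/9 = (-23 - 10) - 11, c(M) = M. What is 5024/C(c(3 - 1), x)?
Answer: -2512/4577 ≈ -0.54883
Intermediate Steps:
x = 396 (x = -9*((-23 - 10) - 11) = -9*(-33 - 11) = -9*(-44) = 396)
C(r, s) = (-25 + r)*(r + s)
5024/C(c(3 - 1), x) = 5024/((3 - 1)**2 - 25*(3 - 1) - 25*396 + (3 - 1)*396) = 5024/(2**2 - 25*2 - 9900 + 2*396) = 5024/(4 - 50 - 9900 + 792) = 5024/(-9154) = 5024*(-1/9154) = -2512/4577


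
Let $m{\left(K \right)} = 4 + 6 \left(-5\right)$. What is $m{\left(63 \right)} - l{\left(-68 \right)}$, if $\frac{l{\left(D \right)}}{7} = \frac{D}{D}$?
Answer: $-33$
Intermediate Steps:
$l{\left(D \right)} = 7$ ($l{\left(D \right)} = 7 \frac{D}{D} = 7 \cdot 1 = 7$)
$m{\left(K \right)} = -26$ ($m{\left(K \right)} = 4 - 30 = -26$)
$m{\left(63 \right)} - l{\left(-68 \right)} = -26 - 7 = -33$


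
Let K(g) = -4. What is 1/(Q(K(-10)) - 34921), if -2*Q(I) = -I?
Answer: -1/34923 ≈ -2.8634e-5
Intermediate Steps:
Q(I) = I/2 (Q(I) = -(-1)*I/2 = I/2)
1/(Q(K(-10)) - 34921) = 1/((½)*(-4) - 34921) = 1/(-2 - 34921) = 1/(-34923) = -1/34923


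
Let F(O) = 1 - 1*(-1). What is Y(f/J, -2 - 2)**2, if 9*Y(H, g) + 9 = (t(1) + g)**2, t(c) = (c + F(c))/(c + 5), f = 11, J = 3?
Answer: 169/1296 ≈ 0.13040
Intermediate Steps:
F(O) = 2 (F(O) = 1 + 1 = 2)
t(c) = (2 + c)/(5 + c) (t(c) = (c + 2)/(c + 5) = (2 + c)/(5 + c))
Y(H, g) = -1 + (1/2 + g)**2/9 (Y(H, g) = -1 + ((2 + 1)/(5 + 1) + g)**2/9 = -1 + (3/6 + g)**2/9 = -1 + ((1/6)*3 + g)**2/9 = -1 + (1/2 + g)**2/9)
Y(f/J, -2 - 2)**2 = (-1 + (1 + 2*(-2 - 2))**2/36)**2 = (-1 + (1 + 2*(-4))**2/36)**2 = (-1 + (1 - 8)**2/36)**2 = (-1 + (1/36)*(-7)**2)**2 = (-1 + (1/36)*49)**2 = (-1 + 49/36)**2 = (13/36)**2 = 169/1296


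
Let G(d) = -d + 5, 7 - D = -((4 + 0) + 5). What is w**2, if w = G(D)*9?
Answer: 9801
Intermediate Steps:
D = 16 (D = 7 - (-1)*((4 + 0) + 5) = 7 - (-1)*(4 + 5) = 7 - (-1)*9 = 7 - 1*(-9) = 7 + 9 = 16)
G(d) = 5 - d
w = -99 (w = (5 - 1*16)*9 = (5 - 16)*9 = -11*9 = -99)
w**2 = (-99)**2 = 9801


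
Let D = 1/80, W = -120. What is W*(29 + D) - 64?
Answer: -7091/2 ≈ -3545.5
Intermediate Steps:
D = 1/80 ≈ 0.012500
W*(29 + D) - 64 = -120*(29 + 1/80) - 64 = -120*2321/80 - 64 = -6963/2 - 64 = -7091/2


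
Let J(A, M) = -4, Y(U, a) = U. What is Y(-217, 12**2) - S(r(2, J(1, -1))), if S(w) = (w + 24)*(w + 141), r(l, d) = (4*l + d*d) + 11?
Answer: -10601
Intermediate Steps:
r(l, d) = 11 + d**2 + 4*l (r(l, d) = (4*l + d**2) + 11 = (d**2 + 4*l) + 11 = 11 + d**2 + 4*l)
S(w) = (24 + w)*(141 + w)
Y(-217, 12**2) - S(r(2, J(1, -1))) = -217 - (3384 + (11 + (-4)**2 + 4*2)**2 + 165*(11 + (-4)**2 + 4*2)) = -217 - (3384 + (11 + 16 + 8)**2 + 165*(11 + 16 + 8)) = -217 - (3384 + 35**2 + 165*35) = -217 - (3384 + 1225 + 5775) = -217 - 1*10384 = -217 - 10384 = -10601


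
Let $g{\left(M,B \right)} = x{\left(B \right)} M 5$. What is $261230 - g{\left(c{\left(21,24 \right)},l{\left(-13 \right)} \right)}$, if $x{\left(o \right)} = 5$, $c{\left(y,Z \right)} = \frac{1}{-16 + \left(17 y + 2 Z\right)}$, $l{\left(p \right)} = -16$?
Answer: $\frac{101618445}{389} \approx 2.6123 \cdot 10^{5}$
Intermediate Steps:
$c{\left(y,Z \right)} = \frac{1}{-16 + 2 Z + 17 y}$ ($c{\left(y,Z \right)} = \frac{1}{-16 + \left(2 Z + 17 y\right)} = \frac{1}{-16 + 2 Z + 17 y}$)
$g{\left(M,B \right)} = 25 M$ ($g{\left(M,B \right)} = 5 M 5 = 25 M$)
$261230 - g{\left(c{\left(21,24 \right)},l{\left(-13 \right)} \right)} = 261230 - \frac{25}{-16 + 2 \cdot 24 + 17 \cdot 21} = 261230 - \frac{25}{-16 + 48 + 357} = 261230 - \frac{25}{389} = \frac{101618445}{389}$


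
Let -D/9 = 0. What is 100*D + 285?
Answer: 285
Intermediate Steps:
D = 0 (D = -9*0 = 0)
100*D + 285 = 100*0 + 285 = 0 + 285 = 285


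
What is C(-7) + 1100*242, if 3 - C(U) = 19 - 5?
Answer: 266189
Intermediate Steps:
C(U) = -11 (C(U) = 3 - (19 - 5) = 3 - 1*14 = 3 - 14 = -11)
C(-7) + 1100*242 = -11 + 1100*242 = -11 + 266200 = 266189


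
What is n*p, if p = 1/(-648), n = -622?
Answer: 311/324 ≈ 0.95988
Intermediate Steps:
p = -1/648 ≈ -0.0015432
n*p = -622*(-1/648) = 311/324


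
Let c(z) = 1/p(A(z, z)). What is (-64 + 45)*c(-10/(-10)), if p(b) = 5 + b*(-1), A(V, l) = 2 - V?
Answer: -19/4 ≈ -4.7500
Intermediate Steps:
p(b) = 5 - b
c(z) = 1/(3 + z) (c(z) = 1/(5 - (2 - z)) = 1/(5 + (-2 + z)) = 1/(3 + z))
(-64 + 45)*c(-10/(-10)) = (-64 + 45)/(3 - 10/(-10)) = -19/(3 - 10*(-⅒)) = -19/(3 + 1) = -19/4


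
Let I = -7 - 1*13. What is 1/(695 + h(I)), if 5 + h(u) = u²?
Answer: 1/1090 ≈ 0.00091743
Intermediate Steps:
I = -20 (I = -7 - 13 = -20)
h(u) = -5 + u²
1/(695 + h(I)) = 1/(695 + (-5 + (-20)²)) = 1/(695 + (-5 + 400)) = 1/(695 + 395) = 1/1090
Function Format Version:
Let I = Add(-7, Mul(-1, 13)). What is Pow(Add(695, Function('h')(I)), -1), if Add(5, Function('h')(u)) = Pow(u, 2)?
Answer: Rational(1, 1090) ≈ 0.00091743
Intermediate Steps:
I = -20 (I = Add(-7, -13) = -20)
Function('h')(u) = Add(-5, Pow(u, 2))
Pow(Add(695, Function('h')(I)), -1) = Pow(Add(695, Add(-5, Pow(-20, 2))), -1) = Pow(Add(695, Add(-5, 400)), -1) = Pow(Add(695, 395), -1) = Pow(1090, -1) = Rational(1, 1090)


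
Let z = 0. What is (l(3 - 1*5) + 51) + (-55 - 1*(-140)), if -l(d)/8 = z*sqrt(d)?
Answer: 136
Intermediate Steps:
l(d) = 0 (l(d) = -0*sqrt(d) = -8*0 = 0)
(l(3 - 1*5) + 51) + (-55 - 1*(-140)) = (0 + 51) + (-55 - 1*(-140)) = 51 + (-55 + 140) = 51 + 85 = 136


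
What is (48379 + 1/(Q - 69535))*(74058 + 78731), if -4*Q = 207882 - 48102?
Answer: 5026409740131/680 ≈ 7.3918e+9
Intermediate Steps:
Q = -39945 (Q = -(207882 - 48102)/4 = -¼*159780 = -39945)
(48379 + 1/(Q - 69535))*(74058 + 78731) = (48379 + 1/(-39945 - 69535))*(74058 + 78731) = (48379 + 1/(-109480))*152789 = (48379 - 1/109480)*152789 = (5296532919/109480)*152789 = 5026409740131/680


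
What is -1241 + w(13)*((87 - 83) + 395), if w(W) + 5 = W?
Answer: 1951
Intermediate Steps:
w(W) = -5 + W
-1241 + w(13)*((87 - 83) + 395) = -1241 + (-5 + 13)*((87 - 83) + 395) = -1241 + 8*(4 + 395) = -1241 + 8*399 = -1241 + 3192 = 1951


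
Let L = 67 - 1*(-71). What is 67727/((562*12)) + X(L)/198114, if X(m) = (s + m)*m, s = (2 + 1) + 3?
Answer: 2258613941/222680136 ≈ 10.143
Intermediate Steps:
L = 138 (L = 67 + 71 = 138)
s = 6 (s = 3 + 3 = 6)
X(m) = m*(6 + m) (X(m) = (6 + m)*m = m*(6 + m))
67727/((562*12)) + X(L)/198114 = 67727/((562*12)) + (138*(6 + 138))/198114 = 67727/6744 + (138*144)*(1/198114) = 67727*(1/6744) + 19872*(1/198114) = 67727/6744 + 3312/33019 = 2258613941/222680136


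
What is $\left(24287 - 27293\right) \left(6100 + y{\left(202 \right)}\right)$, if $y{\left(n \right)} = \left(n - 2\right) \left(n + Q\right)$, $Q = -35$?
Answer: $-118737000$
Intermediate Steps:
$y{\left(n \right)} = \left(-35 + n\right) \left(-2 + n\right)$ ($y{\left(n \right)} = \left(n - 2\right) \left(n - 35\right) = \left(-2 + n\right) \left(-35 + n\right) = \left(-35 + n\right) \left(-2 + n\right)$)
$\left(24287 - 27293\right) \left(6100 + y{\left(202 \right)}\right) = \left(24287 - 27293\right) \left(6100 + \left(70 + 202^{2} - 7474\right)\right) = - 3006 \left(6100 + \left(70 + 40804 - 7474\right)\right) = - 3006 \left(6100 + 33400\right) = \left(-3006\right) 39500 = -118737000$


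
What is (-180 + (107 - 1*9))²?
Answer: 6724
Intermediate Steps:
(-180 + (107 - 1*9))² = (-180 + (107 - 9))² = (-180 + 98)² = (-82)² = 6724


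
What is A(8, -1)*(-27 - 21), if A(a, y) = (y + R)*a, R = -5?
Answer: 2304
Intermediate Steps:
A(a, y) = a*(-5 + y) (A(a, y) = (y - 5)*a = (-5 + y)*a = a*(-5 + y))
A(8, -1)*(-27 - 21) = (8*(-5 - 1))*(-27 - 21) = (8*(-6))*(-48) = -48*(-48) = 2304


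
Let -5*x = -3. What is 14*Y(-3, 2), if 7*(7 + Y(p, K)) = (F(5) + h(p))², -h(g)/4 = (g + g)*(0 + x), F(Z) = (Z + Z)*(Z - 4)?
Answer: 27318/25 ≈ 1092.7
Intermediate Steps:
x = ⅗ (x = -⅕*(-3) = ⅗ ≈ 0.60000)
F(Z) = 2*Z*(-4 + Z) (F(Z) = (2*Z)*(-4 + Z) = 2*Z*(-4 + Z))
h(g) = -24*g/5 (h(g) = -4*(g + g)*(0 + ⅗) = -4*2*g*3/5 = -24*g/5)
Y(p, K) = -7 + (10 - 24*p/5)²/7 (Y(p, K) = -7 + (2*5*(-4 + 5) - 24*p/5)²/7 = -7 + (2*5*1 - 24*p/5)²/7 = -7 + (10 - 24*p/5)²/7)
14*Y(-3, 2) = 14*(-7 + 4*(-25 + 12*(-3))²/175) = 14*(-7 + 4*(-25 - 36)²/175) = 14*(-7 + (4/175)*(-61)²) = 14*(-7 + (4/175)*3721) = 14*(-7 + 14884/175) = 14*(13659/175) = 27318/25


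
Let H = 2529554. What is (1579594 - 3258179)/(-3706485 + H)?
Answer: 1678585/1176931 ≈ 1.4262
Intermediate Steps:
(1579594 - 3258179)/(-3706485 + H) = (1579594 - 3258179)/(-3706485 + 2529554) = -1678585/(-1176931) = -1678585*(-1/1176931) = 1678585/1176931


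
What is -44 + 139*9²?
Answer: 11215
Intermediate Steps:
-44 + 139*9² = -44 + 139*81 = -44 + 11259 = 11215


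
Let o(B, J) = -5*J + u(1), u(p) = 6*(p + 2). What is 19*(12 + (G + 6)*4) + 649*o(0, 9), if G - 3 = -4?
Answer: -16915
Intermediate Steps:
G = -1 (G = 3 - 4 = -1)
u(p) = 12 + 6*p (u(p) = 6*(2 + p) = 12 + 6*p)
o(B, J) = 18 - 5*J (o(B, J) = -5*J + (12 + 6*1) = -5*J + (12 + 6) = -5*J + 18 = 18 - 5*J)
19*(12 + (G + 6)*4) + 649*o(0, 9) = 19*(12 + (-1 + 6)*4) + 649*(18 - 5*9) = 19*(12 + 5*4) + 649*(18 - 45) = 19*(12 + 20) + 649*(-27) = 19*32 - 17523 = 608 - 17523 = -16915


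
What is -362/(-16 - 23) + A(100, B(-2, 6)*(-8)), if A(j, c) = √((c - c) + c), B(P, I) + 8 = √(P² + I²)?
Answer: 362/39 + 4*√(4 - √10) ≈ 12.943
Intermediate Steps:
B(P, I) = -8 + √(I² + P²) (B(P, I) = -8 + √(P² + I²) = -8 + √(I² + P²))
A(j, c) = √c (A(j, c) = √(0 + c) = √c)
-362/(-16 - 23) + A(100, B(-2, 6)*(-8)) = -362/(-16 - 23) + √((-8 + √(6² + (-2)²))*(-8)) = -362/(-39) + √((-8 + √(36 + 4))*(-8)) = -362*(-1/39) + √((-8 + √40)*(-8)) = 362/39 + √((-8 + 2*√10)*(-8)) = 362/39 + √(64 - 16*√10)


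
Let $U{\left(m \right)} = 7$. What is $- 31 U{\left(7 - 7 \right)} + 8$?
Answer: $-209$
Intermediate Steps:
$- 31 U{\left(7 - 7 \right)} + 8 = \left(-31\right) 7 + 8 = -217 + 8 = -209$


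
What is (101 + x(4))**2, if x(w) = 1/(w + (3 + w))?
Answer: 1236544/121 ≈ 10219.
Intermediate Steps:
x(w) = 1/(3 + 2*w)
(101 + x(4))**2 = (101 + 1/(3 + 2*4))**2 = (101 + 1/(3 + 8))**2 = (101 + 1/11)**2 = (1112/11)**2 = 1236544/121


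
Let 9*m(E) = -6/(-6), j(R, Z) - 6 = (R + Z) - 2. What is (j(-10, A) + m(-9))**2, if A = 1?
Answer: 1936/81 ≈ 23.901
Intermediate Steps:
j(R, Z) = 4 + R + Z (j(R, Z) = 6 + ((R + Z) - 2) = 6 + (-2 + R + Z) = 4 + R + Z)
m(E) = 1/9 (m(E) = (-6/(-6))/9 = (-6*(-1/6))/9 = (1/9)*1 = 1/9)
(j(-10, A) + m(-9))**2 = ((4 - 10 + 1) + 1/9)**2 = (-5 + 1/9)**2 = (-44/9)**2 = 1936/81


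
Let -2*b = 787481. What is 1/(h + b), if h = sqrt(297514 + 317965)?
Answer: -1574962/620123863445 - 4*sqrt(615479)/620123863445 ≈ -2.5448e-6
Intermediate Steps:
b = -787481/2 (b = -1/2*787481 = -787481/2 ≈ -3.9374e+5)
h = sqrt(615479) ≈ 784.52
1/(h + b) = 1/(sqrt(615479) - 787481/2) = 1/(-787481/2 + sqrt(615479))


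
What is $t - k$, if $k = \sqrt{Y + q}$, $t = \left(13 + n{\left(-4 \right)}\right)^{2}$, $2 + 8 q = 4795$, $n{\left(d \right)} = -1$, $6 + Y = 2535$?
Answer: $144 - \frac{5 \sqrt{2002}}{4} \approx 88.07$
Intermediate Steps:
$Y = 2529$ ($Y = -6 + 2535 = 2529$)
$q = \frac{4793}{8}$ ($q = - \frac{1}{4} + \frac{1}{8} \cdot 4795 = - \frac{1}{4} + \frac{4795}{8} = \frac{4793}{8} \approx 599.13$)
$t = 144$ ($t = \left(13 - 1\right)^{2} = 12^{2} = 144$)
$k = \frac{5 \sqrt{2002}}{4}$ ($k = \sqrt{2529 + \frac{4793}{8}} = \sqrt{\frac{25025}{8}} = \frac{5 \sqrt{2002}}{4} \approx 55.93$)
$t - k = 144 - \frac{5 \sqrt{2002}}{4}$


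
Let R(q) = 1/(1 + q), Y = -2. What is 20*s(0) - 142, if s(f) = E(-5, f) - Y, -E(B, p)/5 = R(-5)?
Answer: -77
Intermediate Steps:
E(B, p) = 5/4 (E(B, p) = -5/(1 - 5) = -5/(-4) = -5*(-1/4) = 5/4)
s(f) = 13/4 (s(f) = 5/4 - 1*(-2) = 5/4 + 2 = 13/4)
20*s(0) - 142 = 20*(13/4) - 142 = 65 - 142 = -77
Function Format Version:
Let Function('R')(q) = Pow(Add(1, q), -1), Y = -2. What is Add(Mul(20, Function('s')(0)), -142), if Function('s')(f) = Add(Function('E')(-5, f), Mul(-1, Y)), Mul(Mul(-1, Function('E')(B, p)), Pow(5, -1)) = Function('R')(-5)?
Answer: -77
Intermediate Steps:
Function('E')(B, p) = Rational(5, 4) (Function('E')(B, p) = Mul(-5, Pow(Add(1, -5), -1)) = Mul(-5, Pow(-4, -1)) = Mul(-5, Rational(-1, 4)) = Rational(5, 4))
Function('s')(f) = Rational(13, 4) (Function('s')(f) = Add(Rational(5, 4), Mul(-1, -2)) = Add(Rational(5, 4), 2) = Rational(13, 4))
Add(Mul(20, Function('s')(0)), -142) = Add(Mul(20, Rational(13, 4)), -142) = Add(65, -142) = -77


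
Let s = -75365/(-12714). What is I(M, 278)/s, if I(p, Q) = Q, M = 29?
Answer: 3534492/75365 ≈ 46.898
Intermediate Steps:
s = 75365/12714 (s = -75365*(-1/12714) = 75365/12714 ≈ 5.9277)
I(M, 278)/s = 278/(75365/12714) = 278*(12714/75365) = 3534492/75365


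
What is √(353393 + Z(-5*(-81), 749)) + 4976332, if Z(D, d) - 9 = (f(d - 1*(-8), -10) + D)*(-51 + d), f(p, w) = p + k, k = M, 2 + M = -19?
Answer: 4976332 + 2*√287455 ≈ 4.9774e+6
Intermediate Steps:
M = -21 (M = -2 - 19 = -21)
k = -21
f(p, w) = -21 + p (f(p, w) = p - 21 = -21 + p)
Z(D, d) = 9 + (-51 + d)*(-13 + D + d) (Z(D, d) = 9 + ((-21 + (d - 1*(-8))) + D)*(-51 + d) = 9 + ((-21 + (d + 8)) + D)*(-51 + d) = 9 + ((-21 + (8 + d)) + D)*(-51 + d) = 9 + ((-13 + d) + D)*(-51 + d) = 9 + (-13 + D + d)*(-51 + d) = 9 + (-51 + d)*(-13 + D + d))
√(353393 + Z(-5*(-81), 749)) + 4976332 = √(353393 + (672 + 749² - 64*749 - (-255)*(-81) - 5*(-81)*749)) + 4976332 = √(353393 + (672 + 561001 - 47936 - 51*405 + 405*749)) + 4976332 = √(353393 + (672 + 561001 - 47936 - 20655 + 303345)) + 4976332 = √(353393 + 796427) + 4976332 = √1149820 + 4976332 = 2*√287455 + 4976332 = 4976332 + 2*√287455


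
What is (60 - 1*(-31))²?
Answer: 8281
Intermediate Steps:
(60 - 1*(-31))² = (60 + 31)² = 91² = 8281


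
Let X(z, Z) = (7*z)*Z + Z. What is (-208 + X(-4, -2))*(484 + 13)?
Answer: -76538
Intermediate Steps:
X(z, Z) = Z + 7*Z*z (X(z, Z) = 7*Z*z + Z = Z + 7*Z*z)
(-208 + X(-4, -2))*(484 + 13) = (-208 - 2*(1 + 7*(-4)))*(484 + 13) = (-208 - 2*(1 - 28))*497 = (-208 - 2*(-27))*497 = (-208 + 54)*497 = -154*497 = -76538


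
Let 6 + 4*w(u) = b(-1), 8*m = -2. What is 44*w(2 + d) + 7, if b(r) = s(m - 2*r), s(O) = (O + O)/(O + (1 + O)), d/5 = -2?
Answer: -454/9 ≈ -50.444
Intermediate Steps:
d = -10 (d = 5*(-2) = -10)
m = -1/4 (m = (1/8)*(-2) = -1/4 ≈ -0.25000)
s(O) = 2*O/(1 + 2*O) (s(O) = (2*O)/(1 + 2*O) = 2*O/(1 + 2*O))
b(r) = 2*(-1/4 - 2*r)/(1/2 - 4*r) (b(r) = 2*(-1/4 - 2*r)/(1 + 2*(-1/4 - 2*r)) = 2*(-1/4 - 2*r)/(1 + (-1/2 - 4*r)) = 2*(-1/4 - 2*r)/(1/2 - 4*r))
w(u) = -47/36 (w(u) = -3/2 + ((1 + 8*(-1))/(-1 + 8*(-1)))/4 = -3/2 + ((1 - 8)/(-1 - 8))/4 = -3/2 + (-7/(-9))/4 = -3/2 + (-1/9*(-7))/4 = -3/2 + (1/4)*(7/9) = -3/2 + 7/36 = -47/36)
44*w(2 + d) + 7 = 44*(-47/36) + 7 = -517/9 + 7 = -454/9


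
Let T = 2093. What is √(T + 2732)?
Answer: 5*√193 ≈ 69.462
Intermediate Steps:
√(T + 2732) = √(2093 + 2732) = √4825 = 5*√193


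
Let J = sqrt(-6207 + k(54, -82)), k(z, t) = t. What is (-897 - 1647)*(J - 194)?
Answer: 493536 - 2544*I*sqrt(6289) ≈ 4.9354e+5 - 2.0175e+5*I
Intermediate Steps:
J = I*sqrt(6289) (J = sqrt(-6207 - 82) = sqrt(-6289) = I*sqrt(6289) ≈ 79.303*I)
(-897 - 1647)*(J - 194) = (-897 - 1647)*(I*sqrt(6289) - 194) = -2544*(-194 + I*sqrt(6289)) = 493536 - 2544*I*sqrt(6289)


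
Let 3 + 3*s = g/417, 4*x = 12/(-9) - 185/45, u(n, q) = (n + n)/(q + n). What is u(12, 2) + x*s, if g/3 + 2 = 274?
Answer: 229879/105084 ≈ 2.1876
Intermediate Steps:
g = 816 (g = -6 + 3*274 = -6 + 822 = 816)
u(n, q) = 2*n/(n + q) (u(n, q) = (2*n)/(n + q) = 2*n/(n + q))
x = -49/36 (x = (12/(-9) - 185/45)/4 = (12*(-⅑) - 185*1/45)/4 = (-4/3 - 37/9)/4 = (¼)*(-49/9) = -49/36 ≈ -1.3611)
s = -145/417 (s = -1 + (816/417)/3 = -1 + (816*(1/417))/3 = -1 + (⅓)*(272/139) = -1 + 272/417 = -145/417 ≈ -0.34772)
u(12, 2) + x*s = 2*12/(12 + 2) - 49/36*(-145/417) = 2*12/14 + 7105/15012 = 2*12*(1/14) + 7105/15012 = 12/7 + 7105/15012 = 229879/105084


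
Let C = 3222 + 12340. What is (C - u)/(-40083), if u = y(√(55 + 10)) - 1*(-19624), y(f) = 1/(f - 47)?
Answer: 8708881/85937952 - √65/85937952 ≈ 0.10134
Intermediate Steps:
y(f) = 1/(-47 + f)
C = 15562
u = 19624 + 1/(-47 + √65) (u = 1/(-47 + √(55 + 10)) - 1*(-19624) = 1/(-47 + √65) + 19624 = 19624 + 1/(-47 + √65) ≈ 19624.)
(C - u)/(-40083) = (15562 - (42073809/2144 - √65/2144))/(-40083) = (15562 + (-42073809/2144 + √65/2144))*(-1/40083) = (-8708881/2144 + √65/2144)*(-1/40083) = 8708881/85937952 - √65/85937952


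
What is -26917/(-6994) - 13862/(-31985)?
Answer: 957891073/223703090 ≈ 4.2820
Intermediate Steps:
-26917/(-6994) - 13862/(-31985) = -26917*(-1/6994) - 13862*(-1/31985) = 26917/6994 + 13862/31985 = 957891073/223703090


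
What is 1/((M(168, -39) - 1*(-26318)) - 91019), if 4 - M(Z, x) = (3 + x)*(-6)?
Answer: -1/64913 ≈ -1.5405e-5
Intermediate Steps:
M(Z, x) = 22 + 6*x (M(Z, x) = 4 - (3 + x)*(-6) = 4 - (-18 - 6*x) = 4 + (18 + 6*x) = 22 + 6*x)
1/((M(168, -39) - 1*(-26318)) - 91019) = 1/(((22 + 6*(-39)) - 1*(-26318)) - 91019) = 1/(((22 - 234) + 26318) - 91019) = 1/((-212 + 26318) - 91019) = 1/(26106 - 91019) = 1/(-64913) = -1/64913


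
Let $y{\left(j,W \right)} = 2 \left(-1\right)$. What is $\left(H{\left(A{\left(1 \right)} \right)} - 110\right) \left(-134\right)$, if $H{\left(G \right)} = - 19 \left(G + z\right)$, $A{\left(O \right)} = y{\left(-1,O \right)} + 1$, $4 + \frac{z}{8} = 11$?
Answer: $154770$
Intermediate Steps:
$z = 56$ ($z = -32 + 8 \cdot 11 = -32 + 88 = 56$)
$y{\left(j,W \right)} = -2$
$A{\left(O \right)} = -1$ ($A{\left(O \right)} = -2 + 1 = -1$)
$H{\left(G \right)} = -1064 - 19 G$ ($H{\left(G \right)} = - 19 \left(G + 56\right) = - 19 \left(56 + G\right) = -1064 - 19 G$)
$\left(H{\left(A{\left(1 \right)} \right)} - 110\right) \left(-134\right) = \left(\left(-1064 - -19\right) - 110\right) \left(-134\right) = \left(\left(-1064 + 19\right) - 110\right) \left(-134\right) = \left(-1045 - 110\right) \left(-134\right) = \left(-1155\right) \left(-134\right) = 154770$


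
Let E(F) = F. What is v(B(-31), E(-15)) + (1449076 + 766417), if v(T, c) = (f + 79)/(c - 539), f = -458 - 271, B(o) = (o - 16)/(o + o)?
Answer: 613691886/277 ≈ 2.2155e+6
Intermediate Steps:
B(o) = (-16 + o)/(2*o) (B(o) = (-16 + o)/((2*o)) = (-16 + o)*(1/(2*o)) = (-16 + o)/(2*o))
f = -729
v(T, c) = -650/(-539 + c) (v(T, c) = (-729 + 79)/(c - 539) = -650/(-539 + c))
v(B(-31), E(-15)) + (1449076 + 766417) = -650/(-539 - 15) + (1449076 + 766417) = -650/(-554) + 2215493 = -650*(-1/554) + 2215493 = 325/277 + 2215493 = 613691886/277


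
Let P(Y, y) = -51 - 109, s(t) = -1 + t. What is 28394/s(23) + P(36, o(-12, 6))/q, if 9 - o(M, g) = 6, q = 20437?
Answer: 290142329/224807 ≈ 1290.6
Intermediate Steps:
o(M, g) = 3 (o(M, g) = 9 - 1*6 = 9 - 6 = 3)
P(Y, y) = -160
28394/s(23) + P(36, o(-12, 6))/q = 28394/(-1 + 23) - 160/20437 = 28394/22 - 160*1/20437 = 28394*(1/22) - 160/20437 = 14197/11 - 160/20437 = 290142329/224807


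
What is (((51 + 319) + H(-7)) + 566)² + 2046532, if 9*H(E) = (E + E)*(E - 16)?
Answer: 242261608/81 ≈ 2.9909e+6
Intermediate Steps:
H(E) = 2*E*(-16 + E)/9 (H(E) = ((E + E)*(E - 16))/9 = ((2*E)*(-16 + E))/9 = (2*E*(-16 + E))/9 = 2*E*(-16 + E)/9)
(((51 + 319) + H(-7)) + 566)² + 2046532 = (((51 + 319) + (2/9)*(-7)*(-16 - 7)) + 566)² + 2046532 = ((370 + (2/9)*(-7)*(-23)) + 566)² + 2046532 = ((370 + 322/9) + 566)² + 2046532 = (3652/9 + 566)² + 2046532 = (8746/9)² + 2046532 = 76492516/81 + 2046532 = 242261608/81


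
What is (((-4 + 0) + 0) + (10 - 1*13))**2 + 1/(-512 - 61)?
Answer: 28076/573 ≈ 48.998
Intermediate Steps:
(((-4 + 0) + 0) + (10 - 1*13))**2 + 1/(-512 - 61) = ((-4 + 0) + (10 - 13))**2 + 1/(-573) = (-4 - 3)**2 - 1/573 = (-7)**2 - 1/573 = 49 - 1/573 = 28076/573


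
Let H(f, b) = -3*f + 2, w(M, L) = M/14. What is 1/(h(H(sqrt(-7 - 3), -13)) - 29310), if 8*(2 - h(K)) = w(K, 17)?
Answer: -20424432/598599617783 - 56*I*sqrt(10)/1795798853349 ≈ -3.412e-5 - 9.8612e-11*I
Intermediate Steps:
w(M, L) = M/14 (w(M, L) = M*(1/14) = M/14)
H(f, b) = 2 - 3*f
h(K) = 2 - K/112
1/(h(H(sqrt(-7 - 3), -13)) - 29310) = 1/((2 - (2 - 3*sqrt(-7 - 3))/112) - 29310) = 1/((2 - (2 - 3*I*sqrt(10))/112) - 29310) = 1/((2 + (-1/56 + 3*I*sqrt(10)/112)) - 29310) = 1/((111/56 + 3*I*sqrt(10)/112) - 29310) = 1/(-1641249/56 + 3*I*sqrt(10)/112)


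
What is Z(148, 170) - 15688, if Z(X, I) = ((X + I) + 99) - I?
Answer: -15441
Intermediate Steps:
Z(X, I) = 99 + X (Z(X, I) = ((I + X) + 99) - I = (99 + I + X) - I = 99 + X)
Z(148, 170) - 15688 = (99 + 148) - 15688 = 247 - 15688 = -15441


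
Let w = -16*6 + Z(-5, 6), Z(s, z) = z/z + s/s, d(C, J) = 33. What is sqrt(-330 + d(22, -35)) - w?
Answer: 94 + 3*I*sqrt(33) ≈ 94.0 + 17.234*I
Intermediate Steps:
Z(s, z) = 2 (Z(s, z) = 1 + 1 = 2)
w = -94 (w = -16*6 + 2 = -96 + 2 = -94)
sqrt(-330 + d(22, -35)) - w = sqrt(-330 + 33) - 1*(-94) = sqrt(-297) + 94 = 3*I*sqrt(33) + 94 = 94 + 3*I*sqrt(33)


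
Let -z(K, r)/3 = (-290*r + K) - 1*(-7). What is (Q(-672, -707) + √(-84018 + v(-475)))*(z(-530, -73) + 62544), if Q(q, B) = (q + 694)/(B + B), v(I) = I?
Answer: -6633/707 + 603*I*√84493 ≈ -9.3819 + 1.7528e+5*I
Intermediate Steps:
z(K, r) = -21 - 3*K + 870*r (z(K, r) = -3*((-290*r + K) - 1*(-7)) = -3*((K - 290*r) + 7) = -3*(7 + K - 290*r) = -21 - 3*K + 870*r)
Q(q, B) = (694 + q)/(2*B) (Q(q, B) = (694 + q)/((2*B)) = (694 + q)*(1/(2*B)) = (694 + q)/(2*B))
(Q(-672, -707) + √(-84018 + v(-475)))*(z(-530, -73) + 62544) = ((½)*(694 - 672)/(-707) + √(-84018 - 475))*((-21 - 3*(-530) + 870*(-73)) + 62544) = ((½)*(-1/707)*22 + √(-84493))*((-21 + 1590 - 63510) + 62544) = (-11/707 + I*√84493)*(-61941 + 62544) = (-11/707 + I*√84493)*603 = -6633/707 + 603*I*√84493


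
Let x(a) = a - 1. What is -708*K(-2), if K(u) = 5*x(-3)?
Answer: 14160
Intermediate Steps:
x(a) = -1 + a
K(u) = -20 (K(u) = 5*(-1 - 3) = 5*(-4) = -20)
-708*K(-2) = -708*(-20) = 14160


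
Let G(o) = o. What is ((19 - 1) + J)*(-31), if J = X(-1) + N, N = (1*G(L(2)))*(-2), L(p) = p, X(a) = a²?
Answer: -465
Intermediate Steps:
N = -4 (N = (1*2)*(-2) = 2*(-2) = -4)
J = -3 (J = (-1)² - 4 = 1 - 4 = -3)
((19 - 1) + J)*(-31) = ((19 - 1) - 3)*(-31) = (18 - 3)*(-31) = 15*(-31) = -465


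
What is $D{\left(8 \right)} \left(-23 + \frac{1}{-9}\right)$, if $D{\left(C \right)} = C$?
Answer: $- \frac{1664}{9} \approx -184.89$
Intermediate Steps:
$D{\left(8 \right)} \left(-23 + \frac{1}{-9}\right) = 8 \left(-23 + \frac{1}{-9}\right) = 8 \left(-23 - \frac{1}{9}\right) = 8 \left(- \frac{208}{9}\right) = - \frac{1664}{9}$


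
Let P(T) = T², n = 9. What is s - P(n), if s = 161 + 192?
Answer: 272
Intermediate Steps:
s = 353
s - P(n) = 353 - 1*9² = 353 - 1*81 = 353 - 81 = 272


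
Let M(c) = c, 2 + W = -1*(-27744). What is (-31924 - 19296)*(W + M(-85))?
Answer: -1416591540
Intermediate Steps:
W = 27742 (W = -2 - 1*(-27744) = -2 + 27744 = 27742)
(-31924 - 19296)*(W + M(-85)) = (-31924 - 19296)*(27742 - 85) = -51220*27657 = -1416591540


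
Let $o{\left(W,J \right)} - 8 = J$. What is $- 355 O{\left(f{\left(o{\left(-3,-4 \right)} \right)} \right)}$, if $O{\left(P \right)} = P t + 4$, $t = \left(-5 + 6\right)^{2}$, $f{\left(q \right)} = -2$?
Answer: $-710$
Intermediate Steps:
$o{\left(W,J \right)} = 8 + J$
$t = 1$ ($t = 1^{2} = 1$)
$O{\left(P \right)} = 4 + P$ ($O{\left(P \right)} = P 1 + 4 = P + 4 = 4 + P$)
$- 355 O{\left(f{\left(o{\left(-3,-4 \right)} \right)} \right)} = - 355 \left(4 - 2\right) = \left(-355\right) 2 = -710$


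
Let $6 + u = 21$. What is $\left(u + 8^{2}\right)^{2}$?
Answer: $6241$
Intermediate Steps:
$u = 15$ ($u = -6 + 21 = 15$)
$\left(u + 8^{2}\right)^{2} = \left(15 + 8^{2}\right)^{2} = \left(15 + 64\right)^{2} = 79^{2} = 6241$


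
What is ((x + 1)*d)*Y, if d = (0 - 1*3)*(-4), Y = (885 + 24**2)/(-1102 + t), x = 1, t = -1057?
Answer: -35064/2159 ≈ -16.241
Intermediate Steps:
Y = -1461/2159 (Y = (885 + 24**2)/(-1102 - 1057) = (885 + 576)/(-2159) = 1461*(-1/2159) = -1461/2159 ≈ -0.67670)
d = 12 (d = (0 - 3)*(-4) = -3*(-4) = 12)
((x + 1)*d)*Y = ((1 + 1)*12)*(-1461/2159) = (2*12)*(-1461/2159) = 24*(-1461/2159) = -35064/2159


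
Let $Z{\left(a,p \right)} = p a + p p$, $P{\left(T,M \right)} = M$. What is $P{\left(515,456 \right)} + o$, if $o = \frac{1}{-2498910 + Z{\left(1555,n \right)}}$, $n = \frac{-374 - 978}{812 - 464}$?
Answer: $\frac{8645697007887}{18959861876} \approx 456.0$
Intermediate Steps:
$n = - \frac{338}{87}$ ($n = - \frac{1352}{348} = \left(-1352\right) \frac{1}{348} = - \frac{338}{87} \approx -3.8851$)
$Z{\left(a,p \right)} = p^{2} + a p$ ($Z{\left(a,p \right)} = a p + p^{2} = p^{2} + a p$)
$o = - \frac{7569}{18959861876}$ ($o = \frac{1}{-2498910 - \frac{338 \left(1555 - \frac{338}{87}\right)}{87}} = \frac{1}{-2498910 - \frac{45612086}{7569}} = \frac{1}{- \frac{18959861876}{7569}} = - \frac{7569}{18959861876} \approx -3.9921 \cdot 10^{-7}$)
$P{\left(515,456 \right)} + o = 456 - \frac{7569}{18959861876} = \frac{8645697007887}{18959861876}$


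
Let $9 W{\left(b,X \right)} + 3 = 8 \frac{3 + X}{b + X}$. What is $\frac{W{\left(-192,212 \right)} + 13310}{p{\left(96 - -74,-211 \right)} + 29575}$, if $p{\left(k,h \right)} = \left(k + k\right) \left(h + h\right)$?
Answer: $- \frac{119873}{1025145} \approx -0.11693$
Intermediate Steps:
$W{\left(b,X \right)} = - \frac{1}{3} + \frac{8 \left(3 + X\right)}{9 \left(X + b\right)}$ ($W{\left(b,X \right)} = - \frac{1}{3} + \frac{8 \frac{3 + X}{b + X}}{9} = - \frac{1}{3} + \frac{8 \frac{3 + X}{X + b}}{9} = - \frac{1}{3} + \frac{8 \frac{1}{X + b} \left(3 + X\right)}{9} = - \frac{1}{3} + \frac{8 \left(3 + X\right)}{9 \left(X + b\right)}$)
$p{\left(k,h \right)} = 4 h k$ ($p{\left(k,h \right)} = 2 k 2 h = 4 h k$)
$\frac{W{\left(-192,212 \right)} + 13310}{p{\left(96 - -74,-211 \right)} + 29575} = \frac{\frac{24 - -576 + 5 \cdot 212}{9 \left(212 - 192\right)} + 13310}{4 \left(-211\right) \left(96 - -74\right) + 29575} = \frac{\frac{24 + 576 + 1060}{9 \cdot 20} + 13310}{4 \left(-211\right) \left(96 + 74\right) + 29575} = \frac{\frac{1}{9} \cdot \frac{1}{20} \cdot 1660 + 13310}{4 \left(-211\right) 170 + 29575} = \frac{\frac{83}{9} + 13310}{-143480 + 29575} = \frac{119873}{9 \left(-113905\right)} = \frac{119873}{9} \left(- \frac{1}{113905}\right) = - \frac{119873}{1025145}$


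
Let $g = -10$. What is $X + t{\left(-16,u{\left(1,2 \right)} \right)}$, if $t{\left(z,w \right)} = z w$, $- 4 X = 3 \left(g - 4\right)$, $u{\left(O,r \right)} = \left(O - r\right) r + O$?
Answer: $\frac{53}{2} \approx 26.5$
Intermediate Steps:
$u{\left(O,r \right)} = O + r \left(O - r\right)$ ($u{\left(O,r \right)} = r \left(O - r\right) + O = O + r \left(O - r\right)$)
$X = \frac{21}{2}$ ($X = - \frac{3 \left(-10 - 4\right)}{4} = - \frac{3 \left(-14\right)}{4} = \left(- \frac{1}{4}\right) \left(-42\right) = \frac{21}{2} \approx 10.5$)
$t{\left(z,w \right)} = w z$
$X + t{\left(-16,u{\left(1,2 \right)} \right)} = \frac{21}{2} + \left(1 - 2^{2} + 1 \cdot 2\right) \left(-16\right) = \frac{21}{2} + \left(1 - 4 + 2\right) \left(-16\right) = \frac{21}{2} - -16 = \frac{21}{2} + 16 = \frac{53}{2}$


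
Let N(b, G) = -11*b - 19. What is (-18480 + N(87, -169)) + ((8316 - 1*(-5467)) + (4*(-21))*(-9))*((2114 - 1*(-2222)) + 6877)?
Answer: 163006351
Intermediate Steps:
N(b, G) = -19 - 11*b
(-18480 + N(87, -169)) + ((8316 - 1*(-5467)) + (4*(-21))*(-9))*((2114 - 1*(-2222)) + 6877) = (-18480 + (-19 - 11*87)) + ((8316 - 1*(-5467)) + (4*(-21))*(-9))*((2114 - 1*(-2222)) + 6877) = (-18480 + (-19 - 957)) + ((8316 + 5467) - 84*(-9))*((2114 + 2222) + 6877) = (-18480 - 976) + (13783 + 756)*(4336 + 6877) = -19456 + 14539*11213 = -19456 + 163025807 = 163006351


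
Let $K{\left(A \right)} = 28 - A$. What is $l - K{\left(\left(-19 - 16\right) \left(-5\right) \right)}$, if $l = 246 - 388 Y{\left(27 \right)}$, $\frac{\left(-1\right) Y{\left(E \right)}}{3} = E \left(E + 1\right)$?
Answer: $880377$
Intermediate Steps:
$Y{\left(E \right)} = - 3 E \left(1 + E\right)$ ($Y{\left(E \right)} = - 3 E \left(E + 1\right) = - 3 E \left(1 + E\right)$)
$l = 880230$ ($l = 246 - 388 \left(\left(-3\right) 27 \left(1 + 27\right)\right) = 246 - 388 \left(\left(-3\right) 27 \cdot 28\right) = 246 - -879984 = 246 + 879984 = 880230$)
$l - K{\left(\left(-19 - 16\right) \left(-5\right) \right)} = 880230 - \left(28 - \left(-19 - 16\right) \left(-5\right)\right) = 880230 - \left(28 - \left(-35\right) \left(-5\right)\right) = 880230 - \left(28 - 175\right) = 880230 - -147 = 880230 + 147 = 880377$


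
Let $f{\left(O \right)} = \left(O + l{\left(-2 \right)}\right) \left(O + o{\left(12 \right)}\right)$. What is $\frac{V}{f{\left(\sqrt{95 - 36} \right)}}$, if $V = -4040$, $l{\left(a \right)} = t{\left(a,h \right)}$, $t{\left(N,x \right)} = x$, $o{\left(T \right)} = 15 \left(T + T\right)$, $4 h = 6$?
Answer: $\frac{9679840}{29405807} - \frac{5841840 \sqrt{59}}{29405807} \approx -1.1968$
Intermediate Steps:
$h = \frac{3}{2}$ ($h = \frac{1}{4} \cdot 6 = \frac{3}{2} \approx 1.5$)
$o{\left(T \right)} = 30 T$ ($o{\left(T \right)} = 15 \cdot 2 T = 30 T$)
$l{\left(a \right)} = \frac{3}{2}$
$f{\left(O \right)} = \left(360 + O\right) \left(\frac{3}{2} + O\right)$ ($f{\left(O \right)} = \left(O + \frac{3}{2}\right) \left(O + 30 \cdot 12\right) = \left(\frac{3}{2} + O\right) \left(O + 360\right) = \left(\frac{3}{2} + O\right) \left(360 + O\right) = \left(360 + O\right) \left(\frac{3}{2} + O\right)$)
$\frac{V}{f{\left(\sqrt{95 - 36} \right)}} = - \frac{4040}{540 + \left(\sqrt{95 - 36}\right)^{2} + \frac{723 \sqrt{95 - 36}}{2}} = - \frac{4040}{540 + \left(\sqrt{59}\right)^{2} + \frac{723 \sqrt{59}}{2}} = - \frac{4040}{540 + 59 + \frac{723 \sqrt{59}}{2}} = - \frac{4040}{599 + \frac{723 \sqrt{59}}{2}}$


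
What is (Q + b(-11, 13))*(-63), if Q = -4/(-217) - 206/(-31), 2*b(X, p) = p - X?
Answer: -36450/31 ≈ -1175.8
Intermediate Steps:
b(X, p) = p/2 - X/2 (b(X, p) = (p - X)/2 = p/2 - X/2)
Q = 1446/217 (Q = -4*(-1/217) - 206*(-1/31) = 4/217 + 206/31 = 1446/217 ≈ 6.6636)
(Q + b(-11, 13))*(-63) = (1446/217 + ((½)*13 - ½*(-11)))*(-63) = (1446/217 + (13/2 + 11/2))*(-63) = (1446/217 + 12)*(-63) = (4050/217)*(-63) = -36450/31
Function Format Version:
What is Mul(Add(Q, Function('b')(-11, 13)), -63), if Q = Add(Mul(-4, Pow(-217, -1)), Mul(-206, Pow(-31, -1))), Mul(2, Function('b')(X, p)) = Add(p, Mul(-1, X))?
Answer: Rational(-36450, 31) ≈ -1175.8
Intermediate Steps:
Function('b')(X, p) = Add(Mul(Rational(1, 2), p), Mul(Rational(-1, 2), X)) (Function('b')(X, p) = Mul(Rational(1, 2), Add(p, Mul(-1, X))) = Add(Mul(Rational(1, 2), p), Mul(Rational(-1, 2), X)))
Q = Rational(1446, 217) (Q = Add(Mul(-4, Rational(-1, 217)), Mul(-206, Rational(-1, 31))) = Add(Rational(4, 217), Rational(206, 31)) = Rational(1446, 217) ≈ 6.6636)
Mul(Add(Q, Function('b')(-11, 13)), -63) = Mul(Add(Rational(1446, 217), Add(Mul(Rational(1, 2), 13), Mul(Rational(-1, 2), -11))), -63) = Mul(Add(Rational(1446, 217), Add(Rational(13, 2), Rational(11, 2))), -63) = Mul(Add(Rational(1446, 217), 12), -63) = Mul(Rational(4050, 217), -63) = Rational(-36450, 31)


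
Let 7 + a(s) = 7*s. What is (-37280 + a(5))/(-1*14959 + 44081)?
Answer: -18626/14561 ≈ -1.2792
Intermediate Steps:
a(s) = -7 + 7*s
(-37280 + a(5))/(-1*14959 + 44081) = (-37280 + (-7 + 7*5))/(-1*14959 + 44081) = (-37280 + (-7 + 35))/(-14959 + 44081) = (-37280 + 28)/29122 = -37252*1/29122 = -18626/14561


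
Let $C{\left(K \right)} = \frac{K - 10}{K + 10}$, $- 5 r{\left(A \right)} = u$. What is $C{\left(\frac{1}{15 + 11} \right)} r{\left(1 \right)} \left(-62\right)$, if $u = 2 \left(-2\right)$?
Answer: $\frac{64232}{1305} \approx 49.22$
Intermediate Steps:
$u = -4$
$r{\left(A \right)} = \frac{4}{5}$ ($r{\left(A \right)} = \left(- \frac{1}{5}\right) \left(-4\right) = \frac{4}{5}$)
$C{\left(K \right)} = \frac{-10 + K}{10 + K}$
$C{\left(\frac{1}{15 + 11} \right)} r{\left(1 \right)} \left(-62\right) = \frac{-10 + \frac{1}{15 + 11}}{10 + \frac{1}{15 + 11}} \cdot \frac{4}{5} \left(-62\right) = \frac{-10 + \frac{1}{26}}{10 + \frac{1}{26}} \cdot \frac{4}{5} \left(-62\right) = \frac{1}{\frac{261}{26}} \left(- \frac{259}{26}\right) \frac{4}{5} \left(-62\right) = \frac{26}{261} \left(- \frac{259}{26}\right) \frac{4}{5} \left(-62\right) = \left(- \frac{259}{261}\right) \frac{4}{5} \left(-62\right) = \left(- \frac{1036}{1305}\right) \left(-62\right) = \frac{64232}{1305}$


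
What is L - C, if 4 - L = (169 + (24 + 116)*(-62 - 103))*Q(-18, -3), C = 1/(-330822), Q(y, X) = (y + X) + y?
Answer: -295855768709/330822 ≈ -8.9431e+5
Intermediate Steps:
Q(y, X) = X + 2*y (Q(y, X) = (X + y) + y = X + 2*y)
C = -1/330822 ≈ -3.0228e-6
L = -894305 (L = 4 - (169 + (24 + 116)*(-62 - 103))*(-3 + 2*(-18)) = 4 - (169 + 140*(-165))*(-3 - 36) = 4 - (169 - 23100)*(-39) = 4 - (-22931)*(-39) = 4 - 1*894309 = 4 - 894309 = -894305)
L - C = -894305 - 1*(-1/330822) = -894305 + 1/330822 = -295855768709/330822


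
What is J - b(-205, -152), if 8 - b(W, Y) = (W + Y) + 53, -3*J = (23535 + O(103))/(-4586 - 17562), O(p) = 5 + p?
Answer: -6902295/22148 ≈ -311.64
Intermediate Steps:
J = 7881/22148 (J = -(23535 + (5 + 103))/(3*(-4586 - 17562)) = -(23535 + 108)/(3*(-22148)) = -7881*(-1)/22148 = -1/3*(-23643/22148) = 7881/22148 ≈ 0.35583)
b(W, Y) = -45 - W - Y (b(W, Y) = 8 - ((W + Y) + 53) = 8 - (53 + W + Y) = 8 + (-53 - W - Y) = -45 - W - Y)
J - b(-205, -152) = 7881/22148 - (-45 - 1*(-205) - 1*(-152)) = 7881/22148 - (-45 + 205 + 152) = 7881/22148 - 1*312 = 7881/22148 - 312 = -6902295/22148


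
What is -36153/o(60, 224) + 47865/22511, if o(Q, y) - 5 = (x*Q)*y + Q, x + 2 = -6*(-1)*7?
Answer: 24921495042/12103376815 ≈ 2.0591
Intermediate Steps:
x = 40 (x = -2 - 6*(-1)*7 = -2 + 6*7 = -2 + 42 = 40)
o(Q, y) = 5 + Q + 40*Q*y (o(Q, y) = 5 + ((40*Q)*y + Q) = 5 + (40*Q*y + Q) = 5 + (Q + 40*Q*y) = 5 + Q + 40*Q*y)
-36153/o(60, 224) + 47865/22511 = -36153/(5 + 60 + 40*60*224) + 47865/22511 = -36153/(5 + 60 + 537600) + 47865*(1/22511) = -36153/537665 + 47865/22511 = 24921495042/12103376815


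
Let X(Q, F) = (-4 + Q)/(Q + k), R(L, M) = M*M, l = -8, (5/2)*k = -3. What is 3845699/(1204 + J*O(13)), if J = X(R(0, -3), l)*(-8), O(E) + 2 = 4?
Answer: 149982261/46556 ≈ 3221.5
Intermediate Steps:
k = -6/5 (k = (2/5)*(-3) = -6/5 ≈ -1.2000)
R(L, M) = M**2
O(E) = 2 (O(E) = -2 + 4 = 2)
X(Q, F) = (-4 + Q)/(-6/5 + Q) (X(Q, F) = (-4 + Q)/(Q - 6/5) = (-4 + Q)/(-6/5 + Q))
J = -200/39 (J = (5*(-4 + (-3)**2)/(-6 + 5*(-3)**2))*(-8) = (5*(-4 + 9)/(-6 + 5*9))*(-8) = (5*5/(-6 + 45))*(-8) = (5*5/39)*(-8) = (5*(1/39)*5)*(-8) = (25/39)*(-8) = -200/39 ≈ -5.1282)
3845699/(1204 + J*O(13)) = 3845699/(1204 - 200/39*2) = 3845699/(1204 - 400/39) = 3845699/(46556/39) = 3845699*(39/46556) = 149982261/46556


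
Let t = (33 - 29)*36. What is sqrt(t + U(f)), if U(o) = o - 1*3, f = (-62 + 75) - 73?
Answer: 9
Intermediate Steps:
t = 144 (t = 4*36 = 144)
f = -60 (f = 13 - 73 = -60)
U(o) = -3 + o (U(o) = o - 3 = -3 + o)
sqrt(t + U(f)) = sqrt(144 + (-3 - 60)) = sqrt(144 - 63) = sqrt(81) = 9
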